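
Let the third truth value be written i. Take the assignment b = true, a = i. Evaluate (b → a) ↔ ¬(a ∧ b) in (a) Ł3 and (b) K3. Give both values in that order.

true; i

In Ł3: b → a = true → i = i
a ∧ b = i ∧ true = i
¬(a ∧ b) = ¬i = i
(b → a) ↔ ¬(a ∧ b) = i ↔ i = true
In K3: b → a = true → i = i  [¬true ∨ i]
a ∧ b = i ∧ true = i
¬(a ∧ b) = ¬i = i
(b → a) ↔ ¬(a ∧ b) = i ↔ i = i
They differ because Ł3 and K3 treat i differently under implication.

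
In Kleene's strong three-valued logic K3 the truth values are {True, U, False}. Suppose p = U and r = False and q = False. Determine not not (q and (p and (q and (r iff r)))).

r iff r = False iff False = True
q and (r iff r) = False and True = False
p and (q and (r iff r)) = U and False = False
q and (p and (q and (r iff r))) = False and False = False
not (q and (p and (q and (r iff r)))) = not False = True
not not (q and (p and (q and (r iff r)))) = not True = False

False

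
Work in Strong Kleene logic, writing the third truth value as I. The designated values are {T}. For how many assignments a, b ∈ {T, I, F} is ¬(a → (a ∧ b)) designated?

Designated under: (a=T, b=F).

1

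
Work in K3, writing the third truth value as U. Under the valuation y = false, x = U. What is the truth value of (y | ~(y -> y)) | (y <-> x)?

y -> y = false -> false = true
~(y -> y) = ~true = false
y | ~(y -> y) = false | false = false
y <-> x = false <-> U = U
(y | ~(y -> y)) | (y <-> x) = false | U = U

U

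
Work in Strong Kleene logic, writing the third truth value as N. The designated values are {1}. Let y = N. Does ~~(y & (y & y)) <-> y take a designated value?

y & y = N & N = N
y & (y & y) = N & N = N
~(y & (y & y)) = ~N = N
~~(y & (y & y)) = ~N = N
~~(y & (y & y)) <-> y = N <-> N = N
N ∉ {1}.

No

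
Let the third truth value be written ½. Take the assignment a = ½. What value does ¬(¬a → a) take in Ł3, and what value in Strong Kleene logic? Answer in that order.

In Ł3: ¬a = ¬½ = ½
¬a → a = ½ → ½ = true  [min(1, 1−½+½)]
¬(¬a → a) = ¬true = false
In Strong Kleene logic: ¬a = ¬½ = ½
¬a → a = ½ → ½ = ½  [¬½ ∨ ½]
¬(¬a → a) = ¬½ = ½
They differ because Ł3 and Strong Kleene logic treat ½ differently under implication.

false; ½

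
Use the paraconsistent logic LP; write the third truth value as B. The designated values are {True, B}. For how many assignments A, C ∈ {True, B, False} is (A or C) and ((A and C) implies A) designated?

Of the 9 assignments, 8 give a value in {True, B}.

8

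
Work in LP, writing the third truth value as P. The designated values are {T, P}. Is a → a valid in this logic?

Yes

Every assignment of a over {T, P, F} gives a value in {T, P}.
In particular, with a=P: a → a = P.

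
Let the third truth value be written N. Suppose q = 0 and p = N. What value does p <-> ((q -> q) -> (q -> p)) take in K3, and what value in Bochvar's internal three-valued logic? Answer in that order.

In K3: q -> q = 0 -> 0 = 1
q -> p = 0 -> N = 1
(q -> q) -> (q -> p) = 1 -> 1 = 1
p <-> ((q -> q) -> (q -> p)) = N <-> 1 = N
In Bochvar's internal three-valued logic: q -> q = 0 -> 0 = 1
q -> p = 0 -> N = N
(q -> q) -> (q -> p) = 1 -> N = N
p <-> ((q -> q) -> (q -> p)) = N <-> N = N

N; N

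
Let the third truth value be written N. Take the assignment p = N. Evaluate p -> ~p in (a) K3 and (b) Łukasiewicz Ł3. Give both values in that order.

N; T

In K3: ~p = ~N = N
p -> ~p = N -> N = N
In Łukasiewicz Ł3: ~p = ~N = N
p -> ~p = N -> N = T
They differ because K3 and Łukasiewicz Ł3 treat N differently under implication.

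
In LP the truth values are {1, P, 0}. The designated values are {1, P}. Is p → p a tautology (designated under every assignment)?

Yes

Every assignment of p over {1, P, 0} gives a value in {1, P}.
In particular, with p=P: p → p = P.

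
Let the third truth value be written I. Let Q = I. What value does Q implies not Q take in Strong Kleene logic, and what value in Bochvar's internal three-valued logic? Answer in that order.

In Strong Kleene logic: not Q = not I = I
Q implies not Q = I implies I = I  [not I or I]
In Bochvar's internal three-valued logic: not Q = not I = I
Q implies not Q = I implies I = I  [any arg is the third value ⇒ result is the third value]

I; I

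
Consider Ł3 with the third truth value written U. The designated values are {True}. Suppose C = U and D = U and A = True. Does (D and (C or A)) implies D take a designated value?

C or A = U or True = True
D and (C or A) = U and True = U
(D and (C or A)) implies D = U implies U = True
True ∈ {True}.

Yes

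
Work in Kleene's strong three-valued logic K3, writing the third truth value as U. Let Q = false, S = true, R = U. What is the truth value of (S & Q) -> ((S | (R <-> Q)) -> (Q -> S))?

true

S & Q = true & false = false
R <-> Q = U <-> false = U
S | (R <-> Q) = true | U = true
Q -> S = false -> true = true
(S | (R <-> Q)) -> (Q -> S) = true -> true = true
(S & Q) -> ((S | (R <-> Q)) -> (Q -> S)) = false -> true = true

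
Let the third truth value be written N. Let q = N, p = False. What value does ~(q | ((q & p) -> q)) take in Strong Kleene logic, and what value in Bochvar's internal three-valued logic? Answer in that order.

False; N

In Strong Kleene logic: q & p = N & False = False
(q & p) -> q = False -> N = True  [~False | N]
q | ((q & p) -> q) = N | True = True
~(q | ((q & p) -> q)) = ~True = False
In Bochvar's internal three-valued logic: q & p = N & False = N
(q & p) -> q = N -> N = N  [any arg is the third value ⇒ result is the third value]
q | ((q & p) -> q) = N | N = N
~(q | ((q & p) -> q)) = ~N = N
They differ because Strong Kleene logic and Bochvar's internal three-valued logic treat N differently under the binary connectives.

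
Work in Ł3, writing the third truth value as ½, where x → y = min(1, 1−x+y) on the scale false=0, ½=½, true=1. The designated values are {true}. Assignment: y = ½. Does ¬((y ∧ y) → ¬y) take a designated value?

No

y ∧ y = ½ ∧ ½ = ½
¬y = ¬½ = ½
(y ∧ y) → ¬y = ½ → ½ = true
¬((y ∧ y) → ¬y) = ¬true = false
false ∉ {true}.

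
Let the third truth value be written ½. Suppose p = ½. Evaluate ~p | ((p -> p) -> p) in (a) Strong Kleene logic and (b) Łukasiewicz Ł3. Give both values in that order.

In Strong Kleene logic: ~p = ~½ = ½
p -> p = ½ -> ½ = ½
(p -> p) -> p = ½ -> ½ = ½
~p | ((p -> p) -> p) = ½ | ½ = ½
In Łukasiewicz Ł3: ~p = ~½ = ½
p -> p = ½ -> ½ = True  [min(1, 1−½+½)]
(p -> p) -> p = True -> ½ = ½
~p | ((p -> p) -> p) = ½ | ½ = ½

½; ½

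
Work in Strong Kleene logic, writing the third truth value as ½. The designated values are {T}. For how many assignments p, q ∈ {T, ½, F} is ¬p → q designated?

Of the 9 assignments, 5 give a value in {T}.

5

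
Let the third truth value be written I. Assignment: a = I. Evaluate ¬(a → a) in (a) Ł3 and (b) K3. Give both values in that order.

In Ł3: a → a = I → I = 1  [min(1, 1−½+½)]
¬(a → a) = ¬1 = 0
In K3: a → a = I → I = I
¬(a → a) = ¬I = I
They differ because Ł3 and K3 treat I differently under implication.

0; I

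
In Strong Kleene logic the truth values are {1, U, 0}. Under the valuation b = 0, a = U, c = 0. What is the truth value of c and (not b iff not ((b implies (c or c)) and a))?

0

not b = not 0 = 1
c or c = 0 or 0 = 0
b implies (c or c) = 0 implies 0 = 1
(b implies (c or c)) and a = 1 and U = U
not ((b implies (c or c)) and a) = not U = U
not b iff not ((b implies (c or c)) and a) = 1 iff U = U
c and (not b iff not ((b implies (c or c)) and a)) = 0 and U = 0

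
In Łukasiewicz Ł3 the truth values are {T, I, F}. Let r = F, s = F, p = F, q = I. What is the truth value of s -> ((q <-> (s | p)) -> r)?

s | p = F | F = F
q <-> (s | p) = I <-> F = I  [1 − |½−0|]
(q <-> (s | p)) -> r = I -> F = I
s -> ((q <-> (s | p)) -> r) = F -> I = T

T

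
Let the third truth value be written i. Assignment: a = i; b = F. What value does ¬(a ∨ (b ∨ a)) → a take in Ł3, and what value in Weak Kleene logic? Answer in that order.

T; i

In Ł3: b ∨ a = F ∨ i = i
a ∨ (b ∨ a) = i ∨ i = i
¬(a ∨ (b ∨ a)) = ¬i = i
¬(a ∨ (b ∨ a)) → a = i → i = T  [min(1, 1−½+½)]
In Weak Kleene logic: b ∨ a = F ∨ i = i
a ∨ (b ∨ a) = i ∨ i = i
¬(a ∨ (b ∨ a)) = ¬i = i
¬(a ∨ (b ∨ a)) → a = i → i = i
They differ because Ł3 and Weak Kleene logic treat i differently under the binary connectives.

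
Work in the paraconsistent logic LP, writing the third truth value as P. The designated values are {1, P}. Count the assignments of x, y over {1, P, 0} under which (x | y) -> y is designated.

Of the 9 assignments, 8 give a value in {1, P}.

8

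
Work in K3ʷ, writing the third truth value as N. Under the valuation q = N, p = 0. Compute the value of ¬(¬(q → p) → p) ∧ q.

q → p = N → 0 = N  [any arg is the third value ⇒ result is the third value]
¬(q → p) = ¬N = N
¬(q → p) → p = N → 0 = N
¬(¬(q → p) → p) = ¬N = N
¬(¬(q → p) → p) ∧ q = N ∧ N = N

N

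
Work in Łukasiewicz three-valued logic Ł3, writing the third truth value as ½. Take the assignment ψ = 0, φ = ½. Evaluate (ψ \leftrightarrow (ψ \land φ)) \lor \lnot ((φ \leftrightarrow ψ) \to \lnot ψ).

1

ψ \land φ = 0 \land ½ = 0
ψ \leftrightarrow (ψ \land φ) = 0 \leftrightarrow 0 = 1
φ \leftrightarrow ψ = ½ \leftrightarrow 0 = ½  [1 − |½−0|]
\lnot ψ = \lnot 0 = 1
(φ \leftrightarrow ψ) \to \lnot ψ = ½ \to 1 = 1
\lnot ((φ \leftrightarrow ψ) \to \lnot ψ) = \lnot 1 = 0
(ψ \leftrightarrow (ψ \land φ)) \lor \lnot ((φ \leftrightarrow ψ) \to \lnot ψ) = 1 \lor 0 = 1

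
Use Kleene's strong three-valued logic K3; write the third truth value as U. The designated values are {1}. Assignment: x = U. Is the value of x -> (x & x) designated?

x & x = U & U = U
x -> (x & x) = U -> U = U
U ∉ {1}.

No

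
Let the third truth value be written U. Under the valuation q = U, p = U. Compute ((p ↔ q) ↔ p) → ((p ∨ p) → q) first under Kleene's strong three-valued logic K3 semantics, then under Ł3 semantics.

U; 1

In Kleene's strong three-valued logic K3: p ↔ q = U ↔ U = U
(p ↔ q) ↔ p = U ↔ U = U
p ∨ p = U ∨ U = U
(p ∨ p) → q = U → U = U
((p ↔ q) ↔ p) → ((p ∨ p) → q) = U → U = U
In Ł3: p ↔ q = U ↔ U = 1  [1 − |½−½|]
(p ↔ q) ↔ p = 1 ↔ U = U
p ∨ p = U ∨ U = U
(p ∨ p) → q = U → U = 1
((p ↔ q) ↔ p) → ((p ∨ p) → q) = U → 1 = 1
They differ because Kleene's strong three-valued logic K3 and Ł3 treat U differently under implication.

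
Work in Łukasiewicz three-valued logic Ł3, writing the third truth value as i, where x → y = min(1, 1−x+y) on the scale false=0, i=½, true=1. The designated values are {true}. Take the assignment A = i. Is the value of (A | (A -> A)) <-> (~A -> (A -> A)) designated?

A -> A = i -> i = true  [min(1, 1−½+½)]
A | (A -> A) = i | true = true
~A = ~i = i
A -> A = i -> i = true
~A -> (A -> A) = i -> true = true
(A | (A -> A)) <-> (~A -> (A -> A)) = true <-> true = true
true ∈ {true}.

Yes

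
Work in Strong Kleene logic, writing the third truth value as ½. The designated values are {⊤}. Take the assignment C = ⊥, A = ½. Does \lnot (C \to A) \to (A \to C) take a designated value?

C \to A = ⊥ \to ½ = ⊤
\lnot (C \to A) = \lnot ⊤ = ⊥
A \to C = ½ \to ⊥ = ½
\lnot (C \to A) \to (A \to C) = ⊥ \to ½ = ⊤
⊤ ∈ {⊤}.

Yes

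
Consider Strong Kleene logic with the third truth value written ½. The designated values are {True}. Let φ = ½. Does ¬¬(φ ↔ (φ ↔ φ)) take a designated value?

φ ↔ φ = ½ ↔ ½ = ½
φ ↔ (φ ↔ φ) = ½ ↔ ½ = ½
¬(φ ↔ (φ ↔ φ)) = ¬½ = ½
¬¬(φ ↔ (φ ↔ φ)) = ¬½ = ½
½ ∉ {True}.

No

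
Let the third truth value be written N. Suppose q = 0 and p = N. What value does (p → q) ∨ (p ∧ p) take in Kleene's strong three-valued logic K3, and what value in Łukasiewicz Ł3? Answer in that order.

N; N

In Kleene's strong three-valued logic K3: p → q = N → 0 = N
p ∧ p = N ∧ N = N
(p → q) ∨ (p ∧ p) = N ∨ N = N
In Łukasiewicz Ł3: p → q = N → 0 = N
p ∧ p = N ∧ N = N
(p → q) ∨ (p ∧ p) = N ∨ N = N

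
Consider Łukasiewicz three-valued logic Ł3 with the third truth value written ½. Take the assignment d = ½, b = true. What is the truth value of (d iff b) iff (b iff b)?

½

d iff b = ½ iff true = ½
b iff b = true iff true = true
(d iff b) iff (b iff b) = ½ iff true = ½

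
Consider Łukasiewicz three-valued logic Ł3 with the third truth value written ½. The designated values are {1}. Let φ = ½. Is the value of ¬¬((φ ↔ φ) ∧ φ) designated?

No

φ ↔ φ = ½ ↔ ½ = 1  [1 − |½−½|]
(φ ↔ φ) ∧ φ = 1 ∧ ½ = ½
¬((φ ↔ φ) ∧ φ) = ¬½ = ½
¬¬((φ ↔ φ) ∧ φ) = ¬½ = ½
½ ∉ {1}.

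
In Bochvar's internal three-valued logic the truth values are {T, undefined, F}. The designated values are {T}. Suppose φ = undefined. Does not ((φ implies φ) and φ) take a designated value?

No

φ implies φ = undefined implies undefined = undefined  [any arg is the third value ⇒ result is the third value]
(φ implies φ) and φ = undefined and undefined = undefined
not ((φ implies φ) and φ) = not undefined = undefined
undefined ∉ {T}.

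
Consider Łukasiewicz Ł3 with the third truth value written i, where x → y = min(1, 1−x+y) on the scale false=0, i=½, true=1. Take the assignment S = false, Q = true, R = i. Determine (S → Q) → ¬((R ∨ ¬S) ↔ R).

S → Q = false → true = true
¬S = ¬false = true
R ∨ ¬S = i ∨ true = true
(R ∨ ¬S) ↔ R = true ↔ i = i  [1 − |1−½|]
¬((R ∨ ¬S) ↔ R) = ¬i = i
(S → Q) → ¬((R ∨ ¬S) ↔ R) = true → i = i

i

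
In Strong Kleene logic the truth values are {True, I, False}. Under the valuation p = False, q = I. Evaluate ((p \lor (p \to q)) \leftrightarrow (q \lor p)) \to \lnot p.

True

p \to q = False \to I = True  [\lnot False \lor I]
p \lor (p \to q) = False \lor True = True
q \lor p = I \lor False = I
(p \lor (p \to q)) \leftrightarrow (q \lor p) = True \leftrightarrow I = I
\lnot p = \lnot False = True
((p \lor (p \to q)) \leftrightarrow (q \lor p)) \to \lnot p = I \to True = True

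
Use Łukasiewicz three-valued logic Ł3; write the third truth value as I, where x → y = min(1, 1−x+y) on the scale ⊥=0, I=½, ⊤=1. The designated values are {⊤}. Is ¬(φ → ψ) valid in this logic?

Countermodel: φ=⊤, ψ=⊤ gives ⊥, which is not designated.

No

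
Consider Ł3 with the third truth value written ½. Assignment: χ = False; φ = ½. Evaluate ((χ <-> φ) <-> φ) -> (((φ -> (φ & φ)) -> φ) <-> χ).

χ <-> φ = False <-> ½ = ½  [1 − |0−½|]
(χ <-> φ) <-> φ = ½ <-> ½ = True
φ & φ = ½ & ½ = ½
φ -> (φ & φ) = ½ -> ½ = True
(φ -> (φ & φ)) -> φ = True -> ½ = ½
((φ -> (φ & φ)) -> φ) <-> χ = ½ <-> False = ½
((χ <-> φ) <-> φ) -> (((φ -> (φ & φ)) -> φ) <-> χ) = True -> ½ = ½

½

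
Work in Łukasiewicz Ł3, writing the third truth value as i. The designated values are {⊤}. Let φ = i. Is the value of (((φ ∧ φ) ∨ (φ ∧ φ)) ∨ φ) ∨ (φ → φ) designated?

φ ∧ φ = i ∧ i = i
φ ∧ φ = i ∧ i = i
(φ ∧ φ) ∨ (φ ∧ φ) = i ∨ i = i
((φ ∧ φ) ∨ (φ ∧ φ)) ∨ φ = i ∨ i = i
φ → φ = i → i = ⊤  [min(1, 1−½+½)]
(((φ ∧ φ) ∨ (φ ∧ φ)) ∨ φ) ∨ (φ → φ) = i ∨ ⊤ = ⊤
⊤ ∈ {⊤}.

Yes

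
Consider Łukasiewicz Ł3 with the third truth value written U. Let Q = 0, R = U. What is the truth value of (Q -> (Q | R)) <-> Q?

0

Q | R = 0 | U = U
Q -> (Q | R) = 0 -> U = 1  [min(1, 1−0+½)]
(Q -> (Q | R)) <-> Q = 1 <-> 0 = 0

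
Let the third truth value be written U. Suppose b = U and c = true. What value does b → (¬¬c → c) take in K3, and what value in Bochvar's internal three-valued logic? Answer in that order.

true; U

In K3: ¬c = ¬true = false
¬¬c = ¬false = true
¬¬c → c = true → true = true
b → (¬¬c → c) = U → true = true
In Bochvar's internal three-valued logic: ¬c = ¬true = false
¬¬c = ¬false = true
¬¬c → c = true → true = true
b → (¬¬c → c) = U → true = U  [any arg is the third value ⇒ result is the third value]
They differ because K3 and Bochvar's internal three-valued logic treat U differently under the binary connectives.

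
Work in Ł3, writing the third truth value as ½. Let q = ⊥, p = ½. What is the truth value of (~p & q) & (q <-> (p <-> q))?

~p = ~½ = ½
~p & q = ½ & ⊥ = ⊥
p <-> q = ½ <-> ⊥ = ½  [1 − |½−0|]
q <-> (p <-> q) = ⊥ <-> ½ = ½
(~p & q) & (q <-> (p <-> q)) = ⊥ & ½ = ⊥

⊥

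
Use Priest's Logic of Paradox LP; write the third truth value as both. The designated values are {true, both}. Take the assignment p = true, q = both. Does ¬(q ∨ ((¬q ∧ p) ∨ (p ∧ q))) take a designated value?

Yes

¬q = ¬both = both
¬q ∧ p = both ∧ true = both
p ∧ q = true ∧ both = both
(¬q ∧ p) ∨ (p ∧ q) = both ∨ both = both
q ∨ ((¬q ∧ p) ∨ (p ∧ q)) = both ∨ both = both
¬(q ∨ ((¬q ∧ p) ∨ (p ∧ q))) = ¬both = both
both ∈ {true, both}.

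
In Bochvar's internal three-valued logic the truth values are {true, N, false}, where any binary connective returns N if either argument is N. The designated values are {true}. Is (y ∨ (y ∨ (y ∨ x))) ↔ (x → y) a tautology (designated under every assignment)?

No

Countermodel: y=true, x=N gives N, which is not designated.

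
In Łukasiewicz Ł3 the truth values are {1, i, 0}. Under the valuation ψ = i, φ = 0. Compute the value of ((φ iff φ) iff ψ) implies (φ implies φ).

1

φ iff φ = 0 iff 0 = 1
(φ iff φ) iff ψ = 1 iff i = i  [1 − |1−½|]
φ implies φ = 0 implies 0 = 1
((φ iff φ) iff ψ) implies (φ implies φ) = i implies 1 = 1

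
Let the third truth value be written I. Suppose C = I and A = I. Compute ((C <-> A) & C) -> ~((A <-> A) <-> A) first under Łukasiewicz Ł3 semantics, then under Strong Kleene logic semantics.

In Łukasiewicz Ł3: C <-> A = I <-> I = ⊤
(C <-> A) & C = ⊤ & I = I
A <-> A = I <-> I = ⊤
(A <-> A) <-> A = ⊤ <-> I = I
~((A <-> A) <-> A) = ~I = I
((C <-> A) & C) -> ~((A <-> A) <-> A) = I -> I = ⊤
In Strong Kleene logic: C <-> A = I <-> I = I
(C <-> A) & C = I & I = I
A <-> A = I <-> I = I
(A <-> A) <-> A = I <-> I = I
~((A <-> A) <-> A) = ~I = I
((C <-> A) & C) -> ~((A <-> A) <-> A) = I -> I = I  [~I | I]
They differ because Łukasiewicz Ł3 and Strong Kleene logic treat I differently under implication.

⊤; I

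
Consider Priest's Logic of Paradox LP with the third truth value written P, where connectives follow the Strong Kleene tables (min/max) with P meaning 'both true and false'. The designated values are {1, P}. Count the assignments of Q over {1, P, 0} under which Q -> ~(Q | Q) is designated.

2

Q=1: 0 ·
Q=P: P ✓
Q=0: 1 ✓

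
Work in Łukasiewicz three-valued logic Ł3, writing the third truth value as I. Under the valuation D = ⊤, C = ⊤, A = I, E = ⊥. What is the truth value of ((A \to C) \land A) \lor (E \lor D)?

A \to C = I \to ⊤ = ⊤  [min(1, 1−½+1)]
(A \to C) \land A = ⊤ \land I = I
E \lor D = ⊥ \lor ⊤ = ⊤
((A \to C) \land A) \lor (E \lor D) = I \lor ⊤ = ⊤

⊤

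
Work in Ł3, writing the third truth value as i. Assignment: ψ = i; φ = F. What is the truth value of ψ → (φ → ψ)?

φ → ψ = F → i = T  [min(1, 1−0+½)]
ψ → (φ → ψ) = i → T = T

T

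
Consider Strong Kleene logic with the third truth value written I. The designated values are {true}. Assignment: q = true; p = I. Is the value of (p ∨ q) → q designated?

Yes

p ∨ q = I ∨ true = true
(p ∨ q) → q = true → true = true
true ∈ {true}.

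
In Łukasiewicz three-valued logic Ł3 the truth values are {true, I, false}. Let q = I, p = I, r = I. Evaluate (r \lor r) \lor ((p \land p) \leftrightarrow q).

r \lor r = I \lor I = I
p \land p = I \land I = I
(p \land p) \leftrightarrow q = I \leftrightarrow I = true  [1 − |½−½|]
(r \lor r) \lor ((p \land p) \leftrightarrow q) = I \lor true = true

true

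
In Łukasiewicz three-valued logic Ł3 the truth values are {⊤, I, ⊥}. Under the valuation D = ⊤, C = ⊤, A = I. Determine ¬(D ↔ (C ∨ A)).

C ∨ A = ⊤ ∨ I = ⊤
D ↔ (C ∨ A) = ⊤ ↔ ⊤ = ⊤
¬(D ↔ (C ∨ A)) = ¬⊤ = ⊥

⊥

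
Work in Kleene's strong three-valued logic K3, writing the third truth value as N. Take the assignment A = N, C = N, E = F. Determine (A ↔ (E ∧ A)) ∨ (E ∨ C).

N

E ∧ A = F ∧ N = F
A ↔ (E ∧ A) = N ↔ F = N
E ∨ C = F ∨ N = N
(A ↔ (E ∧ A)) ∨ (E ∨ C) = N ∨ N = N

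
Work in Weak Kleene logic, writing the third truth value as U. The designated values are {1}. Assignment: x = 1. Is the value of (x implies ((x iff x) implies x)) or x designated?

x iff x = 1 iff 1 = 1
(x iff x) implies x = 1 implies 1 = 1
x implies ((x iff x) implies x) = 1 implies 1 = 1
(x implies ((x iff x) implies x)) or x = 1 or 1 = 1
1 ∈ {1}.

Yes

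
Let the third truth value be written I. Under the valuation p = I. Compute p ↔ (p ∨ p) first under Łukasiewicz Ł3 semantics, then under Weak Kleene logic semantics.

In Łukasiewicz Ł3: p ∨ p = I ∨ I = I
p ↔ (p ∨ p) = I ↔ I = 1
In Weak Kleene logic: p ∨ p = I ∨ I = I
p ↔ (p ∨ p) = I ↔ I = I
They differ because Łukasiewicz Ł3 and Weak Kleene logic treat I differently under the binary connectives.

1; I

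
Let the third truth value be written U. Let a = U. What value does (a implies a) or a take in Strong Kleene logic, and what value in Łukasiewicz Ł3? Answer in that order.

U; T

In Strong Kleene logic: a implies a = U implies U = U  [not U or U]
(a implies a) or a = U or U = U
In Łukasiewicz Ł3: a implies a = U implies U = T
(a implies a) or a = T or U = T
They differ because Strong Kleene logic and Łukasiewicz Ł3 treat U differently under implication.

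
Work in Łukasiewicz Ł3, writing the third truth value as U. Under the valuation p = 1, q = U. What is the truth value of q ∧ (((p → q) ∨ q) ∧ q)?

p → q = 1 → U = U  [min(1, 1−1+½)]
(p → q) ∨ q = U ∨ U = U
((p → q) ∨ q) ∧ q = U ∧ U = U
q ∧ (((p → q) ∨ q) ∧ q) = U ∧ U = U

U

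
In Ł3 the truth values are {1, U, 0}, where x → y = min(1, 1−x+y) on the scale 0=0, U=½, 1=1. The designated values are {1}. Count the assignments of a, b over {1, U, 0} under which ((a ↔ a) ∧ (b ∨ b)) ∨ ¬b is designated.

Of the 9 assignments, 6 give a value in {1}.

6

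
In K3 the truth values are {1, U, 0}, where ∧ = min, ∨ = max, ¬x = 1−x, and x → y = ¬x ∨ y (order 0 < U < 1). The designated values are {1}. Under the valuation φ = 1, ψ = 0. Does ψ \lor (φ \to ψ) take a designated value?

φ \to ψ = 1 \to 0 = 0
ψ \lor (φ \to ψ) = 0 \lor 0 = 0
0 ∉ {1}.

No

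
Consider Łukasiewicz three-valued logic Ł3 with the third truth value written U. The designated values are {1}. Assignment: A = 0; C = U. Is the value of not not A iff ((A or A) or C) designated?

No

not A = not 0 = 1
not not A = not 1 = 0
A or A = 0 or 0 = 0
(A or A) or C = 0 or U = U
not not A iff ((A or A) or C) = 0 iff U = U  [1 − |0−½|]
U ∉ {1}.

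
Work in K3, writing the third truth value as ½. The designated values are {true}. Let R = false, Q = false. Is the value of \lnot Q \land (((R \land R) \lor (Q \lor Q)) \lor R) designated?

\lnot Q = \lnot false = true
R \land R = false \land false = false
Q \lor Q = false \lor false = false
(R \land R) \lor (Q \lor Q) = false \lor false = false
((R \land R) \lor (Q \lor Q)) \lor R = false \lor false = false
\lnot Q \land (((R \land R) \lor (Q \lor Q)) \lor R) = true \land false = false
false ∉ {true}.

No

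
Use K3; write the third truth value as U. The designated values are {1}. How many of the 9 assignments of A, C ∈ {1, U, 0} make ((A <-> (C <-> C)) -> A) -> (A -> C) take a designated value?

5

Of the 9 assignments, 5 give a value in {1}.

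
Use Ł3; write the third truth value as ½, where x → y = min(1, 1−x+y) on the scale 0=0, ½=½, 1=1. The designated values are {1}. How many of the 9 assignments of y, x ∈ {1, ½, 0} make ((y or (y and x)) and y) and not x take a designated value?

Designated under: (y=1, x=0).

1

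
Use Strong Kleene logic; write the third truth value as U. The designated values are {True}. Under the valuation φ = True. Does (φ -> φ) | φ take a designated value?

Yes

φ -> φ = True -> True = True
(φ -> φ) | φ = True | True = True
True ∈ {True}.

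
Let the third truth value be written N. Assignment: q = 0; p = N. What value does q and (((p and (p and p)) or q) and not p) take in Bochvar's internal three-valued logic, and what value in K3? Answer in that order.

In Bochvar's internal three-valued logic: p and p = N and N = N
p and (p and p) = N and N = N
(p and (p and p)) or q = N or 0 = N
not p = not N = N
((p and (p and p)) or q) and not p = N and N = N
q and (((p and (p and p)) or q) and not p) = 0 and N = N
In K3: p and p = N and N = N
p and (p and p) = N and N = N
(p and (p and p)) or q = N or 0 = N
not p = not N = N
((p and (p and p)) or q) and not p = N and N = N
q and (((p and (p and p)) or q) and not p) = 0 and N = 0
They differ because Bochvar's internal three-valued logic and K3 treat N differently under the binary connectives.

N; 0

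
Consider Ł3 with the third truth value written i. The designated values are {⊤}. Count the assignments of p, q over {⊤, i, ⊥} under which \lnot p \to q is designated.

6

Of the 9 assignments, 6 give a value in {⊤}.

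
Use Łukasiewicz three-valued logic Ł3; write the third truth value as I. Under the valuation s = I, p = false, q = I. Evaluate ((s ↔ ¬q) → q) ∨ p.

I

¬q = ¬I = I
s ↔ ¬q = I ↔ I = true
(s ↔ ¬q) → q = true → I = I
((s ↔ ¬q) → q) ∨ p = I ∨ false = I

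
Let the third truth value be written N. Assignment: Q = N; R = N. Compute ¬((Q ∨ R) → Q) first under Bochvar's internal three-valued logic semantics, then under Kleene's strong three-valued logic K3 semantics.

In Bochvar's internal three-valued logic: Q ∨ R = N ∨ N = N
(Q ∨ R) → Q = N → N = N  [any arg is the third value ⇒ result is the third value]
¬((Q ∨ R) → Q) = ¬N = N
In Kleene's strong three-valued logic K3: Q ∨ R = N ∨ N = N
(Q ∨ R) → Q = N → N = N
¬((Q ∨ R) → Q) = ¬N = N

N; N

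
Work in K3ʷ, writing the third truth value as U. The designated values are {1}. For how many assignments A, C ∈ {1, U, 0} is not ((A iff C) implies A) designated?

1

Designated under: (A=0, C=0).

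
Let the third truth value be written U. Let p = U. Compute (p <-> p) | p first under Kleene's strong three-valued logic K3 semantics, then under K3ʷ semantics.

U; U

In Kleene's strong three-valued logic K3: p <-> p = U <-> U = U
(p <-> p) | p = U | U = U
In K3ʷ: p <-> p = U <-> U = U
(p <-> p) | p = U | U = U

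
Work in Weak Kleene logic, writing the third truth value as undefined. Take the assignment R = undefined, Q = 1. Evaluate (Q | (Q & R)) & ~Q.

undefined

Q & R = 1 & undefined = undefined
Q | (Q & R) = 1 | undefined = undefined
~Q = ~1 = 0
(Q | (Q & R)) & ~Q = undefined & 0 = undefined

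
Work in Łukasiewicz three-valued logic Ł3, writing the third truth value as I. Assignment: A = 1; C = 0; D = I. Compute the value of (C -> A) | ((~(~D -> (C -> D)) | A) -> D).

C -> A = 0 -> 1 = 1
~D = ~I = I
C -> D = 0 -> I = 1
~D -> (C -> D) = I -> 1 = 1
~(~D -> (C -> D)) = ~1 = 0
~(~D -> (C -> D)) | A = 0 | 1 = 1
(~(~D -> (C -> D)) | A) -> D = 1 -> I = I
(C -> A) | ((~(~D -> (C -> D)) | A) -> D) = 1 | I = 1

1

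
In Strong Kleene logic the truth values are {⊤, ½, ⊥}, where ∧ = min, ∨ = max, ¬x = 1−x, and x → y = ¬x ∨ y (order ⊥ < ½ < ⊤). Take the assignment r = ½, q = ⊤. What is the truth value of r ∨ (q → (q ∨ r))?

q ∨ r = ⊤ ∨ ½ = ⊤
q → (q ∨ r) = ⊤ → ⊤ = ⊤
r ∨ (q → (q ∨ r)) = ½ ∨ ⊤ = ⊤

⊤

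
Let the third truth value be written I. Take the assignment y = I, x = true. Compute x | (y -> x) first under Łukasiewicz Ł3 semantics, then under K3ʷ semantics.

In Łukasiewicz Ł3: y -> x = I -> true = true
x | (y -> x) = true | true = true
In K3ʷ: y -> x = I -> true = I  [any arg is the third value ⇒ result is the third value]
x | (y -> x) = true | I = I
They differ because Łukasiewicz Ł3 and K3ʷ treat I differently under the binary connectives.

true; I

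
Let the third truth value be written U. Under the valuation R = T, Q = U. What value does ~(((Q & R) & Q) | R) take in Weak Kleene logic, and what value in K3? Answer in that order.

In Weak Kleene logic: Q & R = U & T = U
(Q & R) & Q = U & U = U
((Q & R) & Q) | R = U | T = U
~(((Q & R) & Q) | R) = ~U = U
In K3: Q & R = U & T = U
(Q & R) & Q = U & U = U
((Q & R) & Q) | R = U | T = T
~(((Q & R) & Q) | R) = ~T = F
They differ because Weak Kleene logic and K3 treat U differently under the binary connectives.

U; F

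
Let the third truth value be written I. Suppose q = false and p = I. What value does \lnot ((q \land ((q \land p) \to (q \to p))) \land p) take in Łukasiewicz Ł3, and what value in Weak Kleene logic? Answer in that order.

In Łukasiewicz Ł3: q \land p = false \land I = false
q \to p = false \to I = true
(q \land p) \to (q \to p) = false \to true = true
q \land ((q \land p) \to (q \to p)) = false \land true = false
(q \land ((q \land p) \to (q \to p))) \land p = false \land I = false
\lnot ((q \land ((q \land p) \to (q \to p))) \land p) = \lnot false = true
In Weak Kleene logic: q \land p = false \land I = I
q \to p = false \to I = I  [any arg is the third value ⇒ result is the third value]
(q \land p) \to (q \to p) = I \to I = I
q \land ((q \land p) \to (q \to p)) = false \land I = I
(q \land ((q \land p) \to (q \to p))) \land p = I \land I = I
\lnot ((q \land ((q \land p) \to (q \to p))) \land p) = \lnot I = I
They differ because Łukasiewicz Ł3 and Weak Kleene logic treat I differently under the binary connectives.

true; I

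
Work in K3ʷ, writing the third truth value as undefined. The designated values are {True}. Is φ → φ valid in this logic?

Countermodel: φ=undefined gives undefined, which is not designated.

No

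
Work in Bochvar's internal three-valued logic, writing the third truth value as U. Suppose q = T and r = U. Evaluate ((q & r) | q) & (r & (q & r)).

q & r = T & U = U
(q & r) | q = U | T = U
q & r = T & U = U
r & (q & r) = U & U = U
((q & r) | q) & (r & (q & r)) = U & U = U

U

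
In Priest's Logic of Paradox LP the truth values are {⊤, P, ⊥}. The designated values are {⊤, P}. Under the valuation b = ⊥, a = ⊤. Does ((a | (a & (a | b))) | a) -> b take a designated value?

a | b = ⊤ | ⊥ = ⊤
a & (a | b) = ⊤ & ⊤ = ⊤
a | (a & (a | b)) = ⊤ | ⊤ = ⊤
(a | (a & (a | b))) | a = ⊤ | ⊤ = ⊤
((a | (a & (a | b))) | a) -> b = ⊤ -> ⊥ = ⊥
⊥ ∉ {⊤, P}.

No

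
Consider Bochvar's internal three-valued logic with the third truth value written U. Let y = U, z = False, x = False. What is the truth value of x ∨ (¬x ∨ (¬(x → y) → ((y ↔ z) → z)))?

¬x = ¬False = True
x → y = False → U = U  [any arg is the third value ⇒ result is the third value]
¬(x → y) = ¬U = U
y ↔ z = U ↔ False = U
(y ↔ z) → z = U → False = U
¬(x → y) → ((y ↔ z) → z) = U → U = U
¬x ∨ (¬(x → y) → ((y ↔ z) → z)) = True ∨ U = U
x ∨ (¬x ∨ (¬(x → y) → ((y ↔ z) → z))) = False ∨ U = U

U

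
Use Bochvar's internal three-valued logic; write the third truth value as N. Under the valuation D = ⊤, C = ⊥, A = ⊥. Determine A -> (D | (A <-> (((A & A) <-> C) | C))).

⊤

A & A = ⊥ & ⊥ = ⊥
(A & A) <-> C = ⊥ <-> ⊥ = ⊤
((A & A) <-> C) | C = ⊤ | ⊥ = ⊤
A <-> (((A & A) <-> C) | C) = ⊥ <-> ⊤ = ⊥
D | (A <-> (((A & A) <-> C) | C)) = ⊤ | ⊥ = ⊤
A -> (D | (A <-> (((A & A) <-> C) | C))) = ⊥ -> ⊤ = ⊤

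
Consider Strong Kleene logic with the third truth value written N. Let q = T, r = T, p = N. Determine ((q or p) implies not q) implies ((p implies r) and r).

T

q or p = T or N = T
not q = not T = F
(q or p) implies not q = T implies F = F
p implies r = N implies T = T  [not N or T]
(p implies r) and r = T and T = T
((q or p) implies not q) implies ((p implies r) and r) = F implies T = T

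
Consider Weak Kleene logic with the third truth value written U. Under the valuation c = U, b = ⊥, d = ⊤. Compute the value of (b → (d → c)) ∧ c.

U

d → c = ⊤ → U = U  [any arg is the third value ⇒ result is the third value]
b → (d → c) = ⊥ → U = U
(b → (d → c)) ∧ c = U ∧ U = U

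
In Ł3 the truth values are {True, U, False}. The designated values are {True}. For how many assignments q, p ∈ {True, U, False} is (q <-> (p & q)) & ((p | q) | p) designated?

3

Designated under: (q=True, p=True); (q=U, p=True); (q=False, p=True).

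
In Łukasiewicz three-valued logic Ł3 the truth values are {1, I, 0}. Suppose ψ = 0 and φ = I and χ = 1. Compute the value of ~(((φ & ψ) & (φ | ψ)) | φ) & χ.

φ & ψ = I & 0 = 0
φ | ψ = I | 0 = I
(φ & ψ) & (φ | ψ) = 0 & I = 0
((φ & ψ) & (φ | ψ)) | φ = 0 | I = I
~(((φ & ψ) & (φ | ψ)) | φ) = ~I = I
~(((φ & ψ) & (φ | ψ)) | φ) & χ = I & 1 = I

I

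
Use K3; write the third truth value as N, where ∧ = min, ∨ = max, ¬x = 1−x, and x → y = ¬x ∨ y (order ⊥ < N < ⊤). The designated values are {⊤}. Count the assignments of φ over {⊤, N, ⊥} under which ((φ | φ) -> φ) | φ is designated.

φ=⊤: ⊤ ✓
φ=N: N ·
φ=⊥: ⊤ ✓

2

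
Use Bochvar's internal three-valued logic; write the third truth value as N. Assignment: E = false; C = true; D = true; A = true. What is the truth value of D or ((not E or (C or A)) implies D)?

true

not E = not false = true
C or A = true or true = true
not E or (C or A) = true or true = true
(not E or (C or A)) implies D = true implies true = true
D or ((not E or (C or A)) implies D) = true or true = true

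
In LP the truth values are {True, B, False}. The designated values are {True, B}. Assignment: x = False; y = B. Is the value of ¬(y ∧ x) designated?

Yes

y ∧ x = B ∧ False = False
¬(y ∧ x) = ¬False = True
True ∈ {True, B}.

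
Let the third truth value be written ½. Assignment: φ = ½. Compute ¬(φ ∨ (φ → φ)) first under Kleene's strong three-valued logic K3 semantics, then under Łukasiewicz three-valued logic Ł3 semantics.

In Kleene's strong three-valued logic K3: φ → φ = ½ → ½ = ½  [¬½ ∨ ½]
φ ∨ (φ → φ) = ½ ∨ ½ = ½
¬(φ ∨ (φ → φ)) = ¬½ = ½
In Łukasiewicz three-valued logic Ł3: φ → φ = ½ → ½ = T
φ ∨ (φ → φ) = ½ ∨ T = T
¬(φ ∨ (φ → φ)) = ¬T = F
They differ because Kleene's strong three-valued logic K3 and Łukasiewicz three-valued logic Ł3 treat ½ differently under implication.

½; F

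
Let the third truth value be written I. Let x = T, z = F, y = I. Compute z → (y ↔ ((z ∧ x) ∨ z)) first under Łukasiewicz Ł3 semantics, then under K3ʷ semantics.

T; I

In Łukasiewicz Ł3: z ∧ x = F ∧ T = F
(z ∧ x) ∨ z = F ∨ F = F
y ↔ ((z ∧ x) ∨ z) = I ↔ F = I  [1 − |½−0|]
z → (y ↔ ((z ∧ x) ∨ z)) = F → I = T
In K3ʷ: z ∧ x = F ∧ T = F
(z ∧ x) ∨ z = F ∨ F = F
y ↔ ((z ∧ x) ∨ z) = I ↔ F = I
z → (y ↔ ((z ∧ x) ∨ z)) = F → I = I  [any arg is the third value ⇒ result is the third value]
They differ because Łukasiewicz Ł3 and K3ʷ treat I differently under the binary connectives.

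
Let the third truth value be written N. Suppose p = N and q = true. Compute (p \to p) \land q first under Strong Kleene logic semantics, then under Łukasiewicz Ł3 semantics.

In Strong Kleene logic: p \to p = N \to N = N  [\lnot N \lor N]
(p \to p) \land q = N \land true = N
In Łukasiewicz Ł3: p \to p = N \to N = true  [min(1, 1−½+½)]
(p \to p) \land q = true \land true = true
They differ because Strong Kleene logic and Łukasiewicz Ł3 treat N differently under implication.

N; true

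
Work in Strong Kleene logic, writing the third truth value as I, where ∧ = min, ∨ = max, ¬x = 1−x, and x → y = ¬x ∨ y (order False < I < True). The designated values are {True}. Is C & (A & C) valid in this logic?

No

Countermodel: C=True, A=I gives I, which is not designated.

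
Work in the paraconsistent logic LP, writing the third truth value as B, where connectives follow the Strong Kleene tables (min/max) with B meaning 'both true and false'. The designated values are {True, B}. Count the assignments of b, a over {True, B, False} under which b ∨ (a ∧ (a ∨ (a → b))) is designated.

8

Of the 9 assignments, 8 give a value in {True, B}.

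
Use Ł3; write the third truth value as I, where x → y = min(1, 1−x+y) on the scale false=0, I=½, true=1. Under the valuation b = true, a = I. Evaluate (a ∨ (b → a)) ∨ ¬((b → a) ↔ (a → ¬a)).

I

b → a = true → I = I  [min(1, 1−1+½)]
a ∨ (b → a) = I ∨ I = I
b → a = true → I = I
¬a = ¬I = I
a → ¬a = I → I = true
(b → a) ↔ (a → ¬a) = I ↔ true = I
¬((b → a) ↔ (a → ¬a)) = ¬I = I
(a ∨ (b → a)) ∨ ¬((b → a) ↔ (a → ¬a)) = I ∨ I = I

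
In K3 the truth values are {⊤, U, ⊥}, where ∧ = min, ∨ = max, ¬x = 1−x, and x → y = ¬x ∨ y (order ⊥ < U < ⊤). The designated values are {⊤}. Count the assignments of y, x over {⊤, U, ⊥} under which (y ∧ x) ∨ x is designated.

3

Designated under: (y=⊤, x=⊤); (y=U, x=⊤); (y=⊥, x=⊤).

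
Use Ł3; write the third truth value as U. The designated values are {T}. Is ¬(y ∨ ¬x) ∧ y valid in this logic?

Countermodel: y=T, x=T gives F, which is not designated.

No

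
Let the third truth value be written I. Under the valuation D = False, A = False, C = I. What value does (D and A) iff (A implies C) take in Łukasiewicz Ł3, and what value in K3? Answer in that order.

False; False

In Łukasiewicz Ł3: D and A = False and False = False
A implies C = False implies I = True
(D and A) iff (A implies C) = False iff True = False
In K3: D and A = False and False = False
A implies C = False implies I = True  [not False or I]
(D and A) iff (A implies C) = False iff True = False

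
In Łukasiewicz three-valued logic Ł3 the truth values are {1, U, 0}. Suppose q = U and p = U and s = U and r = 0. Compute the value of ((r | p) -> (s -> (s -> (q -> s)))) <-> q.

U

r | p = 0 | U = U
q -> s = U -> U = 1  [min(1, 1−½+½)]
s -> (q -> s) = U -> 1 = 1
s -> (s -> (q -> s)) = U -> 1 = 1
(r | p) -> (s -> (s -> (q -> s))) = U -> 1 = 1
((r | p) -> (s -> (s -> (q -> s)))) <-> q = 1 <-> U = U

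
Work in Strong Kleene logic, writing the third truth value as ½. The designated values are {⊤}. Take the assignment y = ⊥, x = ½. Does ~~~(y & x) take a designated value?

Yes

y & x = ⊥ & ½ = ⊥
~(y & x) = ~⊥ = ⊤
~~(y & x) = ~⊤ = ⊥
~~~(y & x) = ~⊥ = ⊤
⊤ ∈ {⊤}.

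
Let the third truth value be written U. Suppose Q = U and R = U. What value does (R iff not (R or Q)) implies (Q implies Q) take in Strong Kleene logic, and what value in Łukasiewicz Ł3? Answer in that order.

U; 1

In Strong Kleene logic: R or Q = U or U = U
not (R or Q) = not U = U
R iff not (R or Q) = U iff U = U
Q implies Q = U implies U = U
(R iff not (R or Q)) implies (Q implies Q) = U implies U = U
In Łukasiewicz Ł3: R or Q = U or U = U
not (R or Q) = not U = U
R iff not (R or Q) = U iff U = 1  [1 − |½−½|]
Q implies Q = U implies U = 1
(R iff not (R or Q)) implies (Q implies Q) = 1 implies 1 = 1
They differ because Strong Kleene logic and Łukasiewicz Ł3 treat U differently under implication.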